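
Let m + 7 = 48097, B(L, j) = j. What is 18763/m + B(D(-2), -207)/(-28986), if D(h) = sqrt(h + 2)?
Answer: 46151579/116161395 ≈ 0.39731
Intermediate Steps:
D(h) = sqrt(2 + h)
m = 48090 (m = -7 + 48097 = 48090)
18763/m + B(D(-2), -207)/(-28986) = 18763/48090 - 207/(-28986) = 18763*(1/48090) - 207*(-1/28986) = 18763/48090 + 69/9662 = 46151579/116161395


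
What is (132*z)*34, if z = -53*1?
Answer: -237864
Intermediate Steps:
z = -53
(132*z)*34 = (132*(-53))*34 = -6996*34 = -237864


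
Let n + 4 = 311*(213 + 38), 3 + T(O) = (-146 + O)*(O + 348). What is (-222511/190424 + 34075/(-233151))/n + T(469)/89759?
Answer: 914508982606914931385/311063337540334236312 ≈ 2.9399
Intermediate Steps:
T(O) = -3 + (-146 + O)*(348 + O) (T(O) = -3 + (-146 + O)*(O + 348) = -3 + (-146 + O)*(348 + O))
n = 78057 (n = -4 + 311*(213 + 38) = -4 + 311*251 = -4 + 78061 = 78057)
(-222511/190424 + 34075/(-233151))/n + T(469)/89759 = (-222511/190424 + 34075/(-233151))/78057 + (-50811 + 469² + 202*469)/89759 = (-222511*1/190424 + 34075*(-1/233151))*(1/78057) + (-50811 + 219961 + 94738)*(1/89759) = (-222511/190424 - 34075/233151)*(1/78057) + 263888*(1/89759) = -58367359961/44397546024*1/78057 + 263888/89759 = -58367359961/3465539249995368 + 263888/89759 = 914508982606914931385/311063337540334236312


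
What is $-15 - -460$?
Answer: $445$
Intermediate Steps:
$-15 - -460 = -15 + 460 = 445$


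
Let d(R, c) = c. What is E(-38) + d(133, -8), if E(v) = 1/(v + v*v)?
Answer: -11247/1406 ≈ -7.9993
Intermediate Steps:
E(v) = 1/(v + v**2)
E(-38) + d(133, -8) = 1/((-38)*(1 - 38)) - 8 = -1/38/(-37) - 8 = -1/38*(-1/37) - 8 = 1/1406 - 8 = -11247/1406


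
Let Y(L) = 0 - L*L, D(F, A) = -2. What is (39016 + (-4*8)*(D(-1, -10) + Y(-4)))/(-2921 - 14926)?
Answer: -39592/17847 ≈ -2.2184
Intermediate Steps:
Y(L) = -L² (Y(L) = 0 - L² = -L²)
(39016 + (-4*8)*(D(-1, -10) + Y(-4)))/(-2921 - 14926) = (39016 + (-4*8)*(-2 - 1*(-4)²))/(-2921 - 14926) = (39016 - 32*(-2 - 1*16))/(-17847) = (39016 - 32*(-2 - 16))*(-1/17847) = (39016 - 32*(-18))*(-1/17847) = (39016 + 576)*(-1/17847) = 39592*(-1/17847) = -39592/17847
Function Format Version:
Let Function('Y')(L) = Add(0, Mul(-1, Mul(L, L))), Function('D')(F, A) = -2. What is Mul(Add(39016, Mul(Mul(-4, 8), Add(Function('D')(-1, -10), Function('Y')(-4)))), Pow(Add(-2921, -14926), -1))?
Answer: Rational(-39592, 17847) ≈ -2.2184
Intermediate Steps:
Function('Y')(L) = Mul(-1, Pow(L, 2)) (Function('Y')(L) = Add(0, Mul(-1, Pow(L, 2))) = Mul(-1, Pow(L, 2)))
Mul(Add(39016, Mul(Mul(-4, 8), Add(Function('D')(-1, -10), Function('Y')(-4)))), Pow(Add(-2921, -14926), -1)) = Mul(Add(39016, Mul(Mul(-4, 8), Add(-2, Mul(-1, Pow(-4, 2))))), Pow(Add(-2921, -14926), -1)) = Mul(Add(39016, Mul(-32, Add(-2, Mul(-1, 16)))), Pow(-17847, -1)) = Mul(Add(39016, Mul(-32, Add(-2, -16))), Rational(-1, 17847)) = Mul(Add(39016, Mul(-32, -18)), Rational(-1, 17847)) = Mul(Add(39016, 576), Rational(-1, 17847)) = Mul(39592, Rational(-1, 17847)) = Rational(-39592, 17847)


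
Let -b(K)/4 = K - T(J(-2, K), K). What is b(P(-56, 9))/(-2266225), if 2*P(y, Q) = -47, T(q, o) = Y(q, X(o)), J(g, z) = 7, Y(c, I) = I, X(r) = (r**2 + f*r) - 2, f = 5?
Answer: -73/90649 ≈ -0.00080530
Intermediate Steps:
X(r) = -2 + r**2 + 5*r (X(r) = (r**2 + 5*r) - 2 = -2 + r**2 + 5*r)
T(q, o) = -2 + o**2 + 5*o
P(y, Q) = -47/2 (P(y, Q) = (1/2)*(-47) = -47/2)
b(K) = -8 + 4*K**2 + 16*K (b(K) = -4*(K - (-2 + K**2 + 5*K)) = -4*(K + (2 - K**2 - 5*K)) = -4*(2 - K**2 - 4*K) = -8 + 4*K**2 + 16*K)
b(P(-56, 9))/(-2266225) = (-8 + 4*(-47/2)**2 + 16*(-47/2))/(-2266225) = (-8 + 4*(2209/4) - 376)*(-1/2266225) = (-8 + 2209 - 376)*(-1/2266225) = 1825*(-1/2266225) = -73/90649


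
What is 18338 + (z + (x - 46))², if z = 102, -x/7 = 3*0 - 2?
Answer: 23238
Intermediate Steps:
x = 14 (x = -7*(3*0 - 2) = -7*(0 - 2) = -7*(-2) = 14)
18338 + (z + (x - 46))² = 18338 + (102 + (14 - 46))² = 18338 + (102 - 32)² = 18338 + 70² = 18338 + 4900 = 23238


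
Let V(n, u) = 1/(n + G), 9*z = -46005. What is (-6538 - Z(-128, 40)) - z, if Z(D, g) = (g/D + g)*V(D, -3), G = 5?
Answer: -935463/656 ≈ -1426.0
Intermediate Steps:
z = -15335/3 (z = (⅑)*(-46005) = -15335/3 ≈ -5111.7)
V(n, u) = 1/(5 + n) (V(n, u) = 1/(n + 5) = 1/(5 + n))
Z(D, g) = (g + g/D)/(5 + D) (Z(D, g) = (g/D + g)/(5 + D) = (g + g/D)/(5 + D))
(-6538 - Z(-128, 40)) - z = (-6538 - 40*(1 - 128)/((-128)*(5 - 128))) - 1*(-15335/3) = (-6538 - 40*(-1)*(-127)/(128*(-123))) + 15335/3 = (-6538 - 40*(-1)*(-1)*(-127)/(128*123)) + 15335/3 = (-6538 - 1*(-635/1968)) + 15335/3 = (-6538 + 635/1968) + 15335/3 = -12866149/1968 + 15335/3 = -935463/656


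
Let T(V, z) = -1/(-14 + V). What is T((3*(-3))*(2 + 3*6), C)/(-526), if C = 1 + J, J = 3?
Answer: -1/102044 ≈ -9.7997e-6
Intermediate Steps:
C = 4 (C = 1 + 3 = 4)
T((3*(-3))*(2 + 3*6), C)/(-526) = -1/(-14 + (3*(-3))*(2 + 3*6))/(-526) = -1/(-14 - 9*(2 + 18))*(-1/526) = -1/(-14 - 9*20)*(-1/526) = -1/(-14 - 180)*(-1/526) = -1/(-194)*(-1/526) = -1*(-1/194)*(-1/526) = (1/194)*(-1/526) = -1/102044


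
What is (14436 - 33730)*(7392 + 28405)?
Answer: -690667318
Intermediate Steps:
(14436 - 33730)*(7392 + 28405) = -19294*35797 = -690667318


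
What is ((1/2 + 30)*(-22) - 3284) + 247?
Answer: -3708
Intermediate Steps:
((1/2 + 30)*(-22) - 3284) + 247 = ((½ + 30)*(-22) - 3284) + 247 = ((61/2)*(-22) - 3284) + 247 = (-671 - 3284) + 247 = -3955 + 247 = -3708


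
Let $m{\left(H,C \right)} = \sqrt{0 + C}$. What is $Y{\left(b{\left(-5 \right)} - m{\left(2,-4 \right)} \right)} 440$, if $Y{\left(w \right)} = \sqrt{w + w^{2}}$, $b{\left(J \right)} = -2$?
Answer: $440 \sqrt{-2 + 6 i} \approx 647.01 + 897.67 i$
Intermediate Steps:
$m{\left(H,C \right)} = \sqrt{C}$
$Y{\left(b{\left(-5 \right)} - m{\left(2,-4 \right)} \right)} 440 = \sqrt{\left(-2 - \sqrt{-4}\right) \left(1 - \left(2 + \sqrt{-4}\right)\right)} 440 = \sqrt{\left(-2 - 2 i\right) \left(1 - \left(2 + 2 i\right)\right)} 440 = \sqrt{\left(-2 - 2 i\right) \left(-1 - 2 i\right)} 440 = \sqrt{\left(-1 - 2 i\right) \left(-2 - 2 i\right)} 440 = 440 \sqrt{\left(-1 - 2 i\right) \left(-2 - 2 i\right)}$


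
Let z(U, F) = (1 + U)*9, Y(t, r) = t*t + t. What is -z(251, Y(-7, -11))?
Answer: -2268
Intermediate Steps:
Y(t, r) = t + t² (Y(t, r) = t² + t = t + t²)
z(U, F) = 9 + 9*U
-z(251, Y(-7, -11)) = -(9 + 9*251) = -(9 + 2259) = -1*2268 = -2268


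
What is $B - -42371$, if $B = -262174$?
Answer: $-219803$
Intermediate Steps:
$B - -42371 = -262174 - -42371 = -262174 + \left(42636 - 265\right) = -262174 + 42371 = -219803$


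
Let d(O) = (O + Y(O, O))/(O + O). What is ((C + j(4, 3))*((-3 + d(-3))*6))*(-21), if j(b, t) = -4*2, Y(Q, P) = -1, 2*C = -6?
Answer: -3234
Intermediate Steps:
C = -3 (C = (½)*(-6) = -3)
j(b, t) = -8
d(O) = (-1 + O)/(2*O) (d(O) = (O - 1)/(O + O) = (-1 + O)/((2*O)) = (-1 + O)*(1/(2*O)) = (-1 + O)/(2*O))
((C + j(4, 3))*((-3 + d(-3))*6))*(-21) = ((-3 - 8)*((-3 + (½)*(-1 - 3)/(-3))*6))*(-21) = -11*(-3 + (½)*(-⅓)*(-4))*6*(-21) = -11*(-3 + ⅔)*6*(-21) = -(-77)*6/3*(-21) = -11*(-14)*(-21) = 154*(-21) = -3234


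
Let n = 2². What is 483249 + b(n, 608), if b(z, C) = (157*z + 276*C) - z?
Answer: 651681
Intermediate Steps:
n = 4
b(z, C) = 156*z + 276*C
483249 + b(n, 608) = 483249 + (156*4 + 276*608) = 483249 + (624 + 167808) = 483249 + 168432 = 651681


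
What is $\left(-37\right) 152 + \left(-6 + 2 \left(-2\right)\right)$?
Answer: $-5634$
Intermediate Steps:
$\left(-37\right) 152 + \left(-6 + 2 \left(-2\right)\right) = -5624 - 10 = -5634$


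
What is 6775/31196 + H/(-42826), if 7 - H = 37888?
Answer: 31997431/29043476 ≈ 1.1017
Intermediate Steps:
H = -37881 (H = 7 - 1*37888 = 7 - 37888 = -37881)
6775/31196 + H/(-42826) = 6775/31196 - 37881/(-42826) = 6775*(1/31196) - 37881*(-1/42826) = 6775/31196 + 1647/1862 = 31997431/29043476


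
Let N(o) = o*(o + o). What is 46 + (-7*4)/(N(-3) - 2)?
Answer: 177/4 ≈ 44.250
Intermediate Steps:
N(o) = 2*o² (N(o) = o*(2*o) = 2*o²)
46 + (-7*4)/(N(-3) - 2) = 46 + (-7*4)/(2*(-3)² - 2) = 46 - 28/(2*9 - 2) = 46 - 28/(18 - 2) = 46 - 28/16 = 46 + (1/16)*(-28) = 46 - 7/4 = 177/4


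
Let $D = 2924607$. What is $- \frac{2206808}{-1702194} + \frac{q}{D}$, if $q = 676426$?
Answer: $\frac{1267575733850}{829708081293} \approx 1.5277$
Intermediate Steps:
$- \frac{2206808}{-1702194} + \frac{q}{D} = - \frac{2206808}{-1702194} + \frac{676426}{2924607} = \left(-2206808\right) \left(- \frac{1}{1702194}\right) + 676426 \cdot \frac{1}{2924607} = \frac{1103404}{851097} + \frac{676426}{2924607} = \frac{1267575733850}{829708081293}$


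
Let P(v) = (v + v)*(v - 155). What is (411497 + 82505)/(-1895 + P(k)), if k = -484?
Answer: 494002/616657 ≈ 0.80110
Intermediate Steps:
P(v) = 2*v*(-155 + v) (P(v) = (2*v)*(-155 + v) = 2*v*(-155 + v))
(411497 + 82505)/(-1895 + P(k)) = (411497 + 82505)/(-1895 + 2*(-484)*(-155 - 484)) = 494002/(-1895 + 2*(-484)*(-639)) = 494002/(-1895 + 618552) = 494002/616657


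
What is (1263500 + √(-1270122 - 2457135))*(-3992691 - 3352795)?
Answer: -9281021561000 - 7345486*I*√3727257 ≈ -9.281e+12 - 1.4181e+10*I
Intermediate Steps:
(1263500 + √(-1270122 - 2457135))*(-3992691 - 3352795) = (1263500 + √(-3727257))*(-7345486) = (1263500 + I*√3727257)*(-7345486) = -9281021561000 - 7345486*I*√3727257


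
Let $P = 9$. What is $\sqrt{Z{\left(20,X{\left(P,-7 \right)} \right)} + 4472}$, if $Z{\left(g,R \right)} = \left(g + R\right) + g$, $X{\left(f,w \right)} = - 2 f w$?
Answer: $\sqrt{4638} \approx 68.103$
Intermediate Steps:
$X{\left(f,w \right)} = - 2 f w$
$Z{\left(g,R \right)} = R + 2 g$ ($Z{\left(g,R \right)} = \left(R + g\right) + g = R + 2 g$)
$\sqrt{Z{\left(20,X{\left(P,-7 \right)} \right)} + 4472} = \sqrt{\left(\left(-2\right) 9 \left(-7\right) + 2 \cdot 20\right) + 4472} = \sqrt{\left(126 + 40\right) + 4472} = \sqrt{166 + 4472} = \sqrt{4638}$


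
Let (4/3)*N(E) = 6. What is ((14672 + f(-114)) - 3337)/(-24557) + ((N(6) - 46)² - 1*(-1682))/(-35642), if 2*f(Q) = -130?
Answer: -1941134029/3501042376 ≈ -0.55444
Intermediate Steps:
N(E) = 9/2 (N(E) = (¾)*6 = 9/2)
f(Q) = -65 (f(Q) = (½)*(-130) = -65)
((14672 + f(-114)) - 3337)/(-24557) + ((N(6) - 46)² - 1*(-1682))/(-35642) = ((14672 - 65) - 3337)/(-24557) + ((9/2 - 46)² - 1*(-1682))/(-35642) = (14607 - 3337)*(-1/24557) + ((-83/2)² + 1682)*(-1/35642) = 11270*(-1/24557) + (6889/4 + 1682)*(-1/35642) = -11270/24557 + (13617/4)*(-1/35642) = -11270/24557 - 13617/142568 = -1941134029/3501042376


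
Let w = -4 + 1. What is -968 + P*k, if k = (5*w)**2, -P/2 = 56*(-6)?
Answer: 150232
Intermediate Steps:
P = 672 (P = -112*(-6) = -2*(-336) = 672)
w = -3
k = 225 (k = (5*(-3))**2 = (-15)**2 = 225)
-968 + P*k = -968 + 672*225 = -968 + 151200 = 150232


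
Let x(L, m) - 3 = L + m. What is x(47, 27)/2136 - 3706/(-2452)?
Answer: 2026205/1309368 ≈ 1.5475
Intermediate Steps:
x(L, m) = 3 + L + m (x(L, m) = 3 + (L + m) = 3 + L + m)
x(47, 27)/2136 - 3706/(-2452) = (3 + 47 + 27)/2136 - 3706/(-2452) = 77*(1/2136) - 3706*(-1/2452) = 77/2136 + 1853/1226 = 2026205/1309368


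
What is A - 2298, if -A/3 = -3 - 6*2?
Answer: -2253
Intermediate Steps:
A = 45 (A = -3*(-3 - 6*2) = -3*(-3 - 12) = -3*(-15) = 45)
A - 2298 = 45 - 2298 = -2253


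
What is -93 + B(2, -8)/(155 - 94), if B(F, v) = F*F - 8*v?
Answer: -5605/61 ≈ -91.885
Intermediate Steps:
B(F, v) = F**2 - 8*v
-93 + B(2, -8)/(155 - 94) = -93 + (2**2 - 8*(-8))/(155 - 94) = -93 + (4 + 64)/61 = -93 + (1/61)*68 = -93 + 68/61 = -5605/61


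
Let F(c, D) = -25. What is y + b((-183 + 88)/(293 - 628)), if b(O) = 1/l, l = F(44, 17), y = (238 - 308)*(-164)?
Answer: 286999/25 ≈ 11480.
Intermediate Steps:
y = 11480 (y = -70*(-164) = 11480)
l = -25
b(O) = -1/25 (b(O) = 1/(-25) = -1/25)
y + b((-183 + 88)/(293 - 628)) = 11480 - 1/25 = 286999/25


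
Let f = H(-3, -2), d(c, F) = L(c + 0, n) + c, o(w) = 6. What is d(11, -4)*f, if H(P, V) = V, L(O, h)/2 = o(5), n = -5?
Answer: -46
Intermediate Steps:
L(O, h) = 12 (L(O, h) = 2*6 = 12)
d(c, F) = 12 + c
f = -2
d(11, -4)*f = (12 + 11)*(-2) = 23*(-2) = -46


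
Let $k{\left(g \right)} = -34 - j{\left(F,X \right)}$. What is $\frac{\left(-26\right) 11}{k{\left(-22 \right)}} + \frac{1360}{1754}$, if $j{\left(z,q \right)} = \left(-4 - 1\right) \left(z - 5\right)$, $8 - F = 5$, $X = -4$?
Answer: $\frac{12761}{1754} \approx 7.2754$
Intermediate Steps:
$F = 3$ ($F = 8 - 5 = 3$)
$j{\left(z,q \right)} = 25 - 5 z$ ($j{\left(z,q \right)} = - 5 \left(-5 + z\right) = 25 - 5 z$)
$k{\left(g \right)} = -44$ ($k{\left(g \right)} = -34 - \left(25 - 15\right) = -34 - 10 = -44$)
$\frac{\left(-26\right) 11}{k{\left(-22 \right)}} + \frac{1360}{1754} = \frac{\left(-26\right) 11}{-44} + \frac{1360}{1754} = \left(-286\right) \left(- \frac{1}{44}\right) + 1360 \cdot \frac{1}{1754} = \frac{13}{2} + \frac{680}{877} = \frac{12761}{1754}$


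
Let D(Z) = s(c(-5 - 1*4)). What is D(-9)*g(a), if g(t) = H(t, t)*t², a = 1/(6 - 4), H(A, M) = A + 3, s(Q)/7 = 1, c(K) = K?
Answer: 49/8 ≈ 6.1250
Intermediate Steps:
s(Q) = 7 (s(Q) = 7*1 = 7)
D(Z) = 7
H(A, M) = 3 + A
a = ½ (a = 1/2 = ½ ≈ 0.50000)
g(t) = t²*(3 + t) (g(t) = (3 + t)*t² = t²*(3 + t))
D(-9)*g(a) = 7*((½)²*(3 + ½)) = 7*((¼)*(7/2)) = 7*(7/8) = 49/8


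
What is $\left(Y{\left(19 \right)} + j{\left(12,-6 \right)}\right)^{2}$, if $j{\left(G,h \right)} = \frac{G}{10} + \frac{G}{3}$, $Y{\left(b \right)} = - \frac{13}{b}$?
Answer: $\frac{184041}{9025} \approx 20.392$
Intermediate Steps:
$j{\left(G,h \right)} = \frac{13 G}{30}$ ($j{\left(G,h \right)} = G \frac{1}{10} + G \frac{1}{3} = \frac{G}{10} + \frac{G}{3} = \frac{13 G}{30}$)
$\left(Y{\left(19 \right)} + j{\left(12,-6 \right)}\right)^{2} = \left(- \frac{13}{19} + \frac{13}{30} \cdot 12\right)^{2} = \left(\left(-13\right) \frac{1}{19} + \frac{26}{5}\right)^{2} = \left(- \frac{13}{19} + \frac{26}{5}\right)^{2} = \left(\frac{429}{95}\right)^{2} = \frac{184041}{9025}$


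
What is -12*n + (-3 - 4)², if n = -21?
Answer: 301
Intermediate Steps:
-12*n + (-3 - 4)² = -12*(-21) + (-3 - 4)² = 252 + (-7)² = 252 + 49 = 301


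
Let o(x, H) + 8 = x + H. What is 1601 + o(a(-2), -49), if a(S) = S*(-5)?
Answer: 1554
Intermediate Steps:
a(S) = -5*S
o(x, H) = -8 + H + x (o(x, H) = -8 + (x + H) = -8 + (H + x) = -8 + H + x)
1601 + o(a(-2), -49) = 1601 + (-8 - 49 - 5*(-2)) = 1601 + (-8 - 49 + 10) = 1601 - 47 = 1554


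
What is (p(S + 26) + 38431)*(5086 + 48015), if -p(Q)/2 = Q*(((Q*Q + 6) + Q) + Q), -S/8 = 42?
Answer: 3145690017851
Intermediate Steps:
S = -336 (S = -8*42 = -336)
p(Q) = -2*Q*(6 + Q² + 2*Q) (p(Q) = -2*Q*(((Q*Q + 6) + Q) + Q) = -2*Q*(((Q² + 6) + Q) + Q) = -2*Q*(((6 + Q²) + Q) + Q) = -2*Q*((6 + Q + Q²) + Q) = -2*Q*(6 + Q² + 2*Q))
(p(S + 26) + 38431)*(5086 + 48015) = (-2*(-336 + 26)*(6 + (-336 + 26)² + 2*(-336 + 26)) + 38431)*(5086 + 48015) = (-2*(-310)*(6 + (-310)² + 2*(-310)) + 38431)*53101 = (-2*(-310)*(6 + 96100 - 620) + 38431)*53101 = (-2*(-310)*95486 + 38431)*53101 = (59201320 + 38431)*53101 = 59239751*53101 = 3145690017851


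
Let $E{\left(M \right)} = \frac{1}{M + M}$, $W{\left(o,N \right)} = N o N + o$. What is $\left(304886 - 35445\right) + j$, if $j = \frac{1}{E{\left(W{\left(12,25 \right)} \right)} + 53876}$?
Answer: $\frac{218094443704049}{809433025} \approx 2.6944 \cdot 10^{5}$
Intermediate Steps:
$W{\left(o,N \right)} = o + o N^{2}$ ($W{\left(o,N \right)} = o N^{2} + o = o + o N^{2}$)
$E{\left(M \right)} = \frac{1}{2 M}$
$j = \frac{15024}{809433025}$ ($j = \frac{1}{\frac{1}{2 \cdot 12 \left(1 + 25^{2}\right)} + 53876} = \frac{1}{\frac{1}{2 \cdot 12 \left(1 + 625\right)} + 53876} = \frac{1}{\frac{1}{2 \cdot 12 \cdot 626} + 53876} = \frac{1}{\frac{1}{2 \cdot 7512} + 53876} = \frac{1}{\frac{1}{2} \cdot \frac{1}{7512} + 53876} = \frac{1}{\frac{1}{15024} + 53876} = \frac{1}{\frac{809433025}{15024}} = \frac{15024}{809433025} \approx 1.8561 \cdot 10^{-5}$)
$\left(304886 - 35445\right) + j = \left(304886 - 35445\right) + \frac{15024}{809433025} = 269441 + \frac{15024}{809433025} = \frac{218094443704049}{809433025}$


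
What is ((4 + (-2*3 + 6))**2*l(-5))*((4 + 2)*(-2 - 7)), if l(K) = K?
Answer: 4320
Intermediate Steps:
((4 + (-2*3 + 6))**2*l(-5))*((4 + 2)*(-2 - 7)) = ((4 + (-2*3 + 6))**2*(-5))*((4 + 2)*(-2 - 7)) = ((4 + (-6 + 6))**2*(-5))*(6*(-9)) = ((4 + 0)**2*(-5))*(-54) = (4**2*(-5))*(-54) = (16*(-5))*(-54) = -80*(-54) = 4320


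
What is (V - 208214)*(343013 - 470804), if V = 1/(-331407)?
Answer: 979781791228701/36823 ≈ 2.6608e+10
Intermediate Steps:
V = -1/331407 ≈ -3.0174e-6
(V - 208214)*(343013 - 470804) = (-1/331407 - 208214)*(343013 - 470804) = -69003577099/331407*(-127791) = 979781791228701/36823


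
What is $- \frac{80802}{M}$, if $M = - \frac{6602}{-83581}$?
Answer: $- \frac{3376755981}{3301} \approx -1.0229 \cdot 10^{6}$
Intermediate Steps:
$M = \frac{6602}{83581}$ ($M = \left(-6602\right) \left(- \frac{1}{83581}\right) = \frac{6602}{83581} \approx 0.078989$)
$- \frac{80802}{M} = - \frac{80802}{\frac{6602}{83581}} = \left(-80802\right) \frac{83581}{6602} = - \frac{3376755981}{3301}$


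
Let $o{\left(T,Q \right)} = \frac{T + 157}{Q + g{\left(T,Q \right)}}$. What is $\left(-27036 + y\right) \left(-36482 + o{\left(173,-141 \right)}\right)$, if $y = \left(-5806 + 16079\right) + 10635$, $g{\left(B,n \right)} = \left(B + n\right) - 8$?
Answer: $\frac{8719580224}{39} \approx 2.2358 \cdot 10^{8}$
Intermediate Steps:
$g{\left(B,n \right)} = -8 + B + n$
$y = 20908$ ($y = 10273 + 10635 = 20908$)
$o{\left(T,Q \right)} = \frac{157 + T}{-8 + T + 2 Q}$ ($o{\left(T,Q \right)} = \frac{T + 157}{Q + \left(-8 + T + Q\right)} = \frac{157 + T}{Q + \left(-8 + Q + T\right)} = \frac{157 + T}{-8 + T + 2 Q}$)
$\left(-27036 + y\right) \left(-36482 + o{\left(173,-141 \right)}\right) = \left(-27036 + 20908\right) \left(-36482 + \frac{157 + 173}{-8 + 173 + 2 \left(-141\right)}\right) = - 6128 \left(-36482 + \frac{1}{-8 + 173 - 282} \cdot 330\right) = - 6128 \left(-36482 + \frac{1}{-117} \cdot 330\right) = - 6128 \left(-36482 - \frac{110}{39}\right) = \left(-6128\right) \left(- \frac{1422908}{39}\right) = \frac{8719580224}{39}$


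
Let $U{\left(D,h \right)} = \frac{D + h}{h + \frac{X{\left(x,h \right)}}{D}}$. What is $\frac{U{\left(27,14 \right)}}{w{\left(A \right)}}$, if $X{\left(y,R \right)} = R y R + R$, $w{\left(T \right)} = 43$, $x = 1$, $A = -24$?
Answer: $\frac{369}{8428} \approx 0.043783$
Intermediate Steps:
$X{\left(y,R \right)} = R + y R^{2}$ ($X{\left(y,R \right)} = y R^{2} + R = R + y R^{2}$)
$U{\left(D,h \right)} = \frac{D + h}{h + \frac{h \left(1 + h\right)}{D}}$ ($U{\left(D,h \right)} = \frac{D + h}{h + \frac{h \left(1 + h 1\right)}{D}} = \frac{D + h}{h + \frac{h \left(1 + h\right)}{D}}$)
$\frac{U{\left(27,14 \right)}}{w{\left(A \right)}} = \frac{27 \cdot \frac{1}{14} \frac{1}{1 + 27 + 14} \left(27 + 14\right)}{43} = 27 \cdot \frac{1}{14} \cdot \frac{1}{42} \cdot 41 \cdot \frac{1}{43} = \frac{369}{196} \cdot \frac{1}{43} = \frac{369}{8428}$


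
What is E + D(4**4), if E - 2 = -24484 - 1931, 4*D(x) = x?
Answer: -26349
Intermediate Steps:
D(x) = x/4
E = -26413 (E = 2 + (-24484 - 1931) = 2 - 26415 = -26413)
E + D(4**4) = -26413 + (1/4)*4**4 = -26413 + (1/4)*256 = -26413 + 64 = -26349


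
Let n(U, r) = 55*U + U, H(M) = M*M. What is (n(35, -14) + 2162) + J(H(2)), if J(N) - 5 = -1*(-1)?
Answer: 4128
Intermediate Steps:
H(M) = M²
J(N) = 6 (J(N) = 5 - 1*(-1) = 5 + 1 = 6)
n(U, r) = 56*U
(n(35, -14) + 2162) + J(H(2)) = (56*35 + 2162) + 6 = (1960 + 2162) + 6 = 4122 + 6 = 4128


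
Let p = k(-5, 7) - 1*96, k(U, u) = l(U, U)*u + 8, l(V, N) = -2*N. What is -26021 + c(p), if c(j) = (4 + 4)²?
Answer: -25957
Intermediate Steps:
k(U, u) = 8 - 2*U*u (k(U, u) = (-2*U)*u + 8 = -2*U*u + 8 = 8 - 2*U*u)
p = -18 (p = (8 - 2*(-5)*7) - 1*96 = (8 + 70) - 96 = 78 - 96 = -18)
c(j) = 64 (c(j) = 8² = 64)
-26021 + c(p) = -26021 + 64 = -25957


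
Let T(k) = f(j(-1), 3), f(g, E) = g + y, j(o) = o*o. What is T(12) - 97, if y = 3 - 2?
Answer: -95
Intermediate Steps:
y = 1
j(o) = o**2
f(g, E) = 1 + g (f(g, E) = g + 1 = 1 + g)
T(k) = 2 (T(k) = 1 + (-1)**2 = 1 + 1 = 2)
T(12) - 97 = 2 - 97 = -95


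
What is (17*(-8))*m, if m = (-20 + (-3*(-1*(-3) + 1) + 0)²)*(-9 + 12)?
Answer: -50592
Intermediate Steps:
m = 372 (m = (-20 + (-3*(3 + 1) + 0)²)*3 = (-20 + (-3*4 + 0)²)*3 = (-20 + (-12 + 0)²)*3 = (-20 + (-12)²)*3 = (-20 + 144)*3 = 124*3 = 372)
(17*(-8))*m = (17*(-8))*372 = -136*372 = -50592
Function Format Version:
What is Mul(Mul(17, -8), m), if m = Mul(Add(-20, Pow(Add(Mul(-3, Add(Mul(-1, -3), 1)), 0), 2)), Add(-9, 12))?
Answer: -50592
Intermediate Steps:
m = 372 (m = Mul(Add(-20, Pow(Add(Mul(-3, Add(3, 1)), 0), 2)), 3) = Mul(Add(-20, Pow(Add(Mul(-3, 4), 0), 2)), 3) = Mul(Add(-20, Pow(Add(-12, 0), 2)), 3) = Mul(Add(-20, Pow(-12, 2)), 3) = Mul(Add(-20, 144), 3) = Mul(124, 3) = 372)
Mul(Mul(17, -8), m) = Mul(Mul(17, -8), 372) = Mul(-136, 372) = -50592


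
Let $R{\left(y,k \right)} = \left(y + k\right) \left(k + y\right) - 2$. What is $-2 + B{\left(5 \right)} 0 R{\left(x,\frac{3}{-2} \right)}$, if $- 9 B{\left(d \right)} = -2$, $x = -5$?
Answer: $-2$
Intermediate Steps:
$R{\left(y,k \right)} = -2 + \left(k + y\right)^{2}$ ($R{\left(y,k \right)} = \left(k + y\right) \left(k + y\right) - 2 = \left(k + y\right)^{2} - 2 = -2 + \left(k + y\right)^{2}$)
$B{\left(d \right)} = \frac{2}{9}$ ($B{\left(d \right)} = \left(- \frac{1}{9}\right) \left(-2\right) = \frac{2}{9}$)
$-2 + B{\left(5 \right)} 0 R{\left(x,\frac{3}{-2} \right)} = -2 + \frac{2}{9} \cdot 0 \left(-2 + \left(\frac{3}{-2} - 5\right)^{2}\right) = -2 + 0 \left(-2 + \left(3 \left(- \frac{1}{2}\right) - 5\right)^{2}\right) = -2 + 0 \left(-2 + \left(- \frac{3}{2} - 5\right)^{2}\right) = -2 + 0 \left(-2 + \left(- \frac{13}{2}\right)^{2}\right) = -2 + 0 \left(-2 + \frac{169}{4}\right) = -2 + 0 \cdot \frac{161}{4} = -2 + 0 = -2$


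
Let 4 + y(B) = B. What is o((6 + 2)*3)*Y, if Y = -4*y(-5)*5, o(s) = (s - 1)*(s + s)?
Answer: 198720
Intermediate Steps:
y(B) = -4 + B
o(s) = 2*s*(-1 + s) (o(s) = (-1 + s)*(2*s) = 2*s*(-1 + s))
Y = 180 (Y = -4*(-4 - 5)*5 = -4*(-9)*5 = 36*5 = 180)
o((6 + 2)*3)*Y = (2*((6 + 2)*3)*(-1 + (6 + 2)*3))*180 = (2*(8*3)*(-1 + 8*3))*180 = (2*24*(-1 + 24))*180 = (2*24*23)*180 = 1104*180 = 198720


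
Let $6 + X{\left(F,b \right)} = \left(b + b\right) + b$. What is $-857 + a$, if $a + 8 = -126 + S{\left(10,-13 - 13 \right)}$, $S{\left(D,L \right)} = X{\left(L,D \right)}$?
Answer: $-967$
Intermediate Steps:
$X{\left(F,b \right)} = -6 + 3 b$ ($X{\left(F,b \right)} = -6 + \left(\left(b + b\right) + b\right) = -6 + \left(2 b + b\right) = -6 + 3 b$)
$S{\left(D,L \right)} = -6 + 3 D$
$a = -110$ ($a = -8 + \left(-126 + \left(-6 + 3 \cdot 10\right)\right) = -8 + \left(-126 + \left(-6 + 30\right)\right) = -8 + \left(-126 + 24\right) = -8 - 102 = -110$)
$-857 + a = -857 - 110 = -967$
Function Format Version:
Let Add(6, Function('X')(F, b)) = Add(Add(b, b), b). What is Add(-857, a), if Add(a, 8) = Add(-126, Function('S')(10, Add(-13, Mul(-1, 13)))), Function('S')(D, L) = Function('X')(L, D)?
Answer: -967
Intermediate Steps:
Function('X')(F, b) = Add(-6, Mul(3, b)) (Function('X')(F, b) = Add(-6, Add(Add(b, b), b)) = Add(-6, Add(Mul(2, b), b)) = Add(-6, Mul(3, b)))
Function('S')(D, L) = Add(-6, Mul(3, D))
a = -110 (a = Add(-8, Add(-126, Add(-6, Mul(3, 10)))) = Add(-8, Add(-126, Add(-6, 30))) = Add(-8, Add(-126, 24)) = Add(-8, -102) = -110)
Add(-857, a) = Add(-857, -110) = -967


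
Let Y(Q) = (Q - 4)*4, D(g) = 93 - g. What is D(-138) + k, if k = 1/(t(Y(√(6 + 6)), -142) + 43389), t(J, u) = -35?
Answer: 10014775/43354 ≈ 231.00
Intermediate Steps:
Y(Q) = -16 + 4*Q (Y(Q) = (-4 + Q)*4 = -16 + 4*Q)
k = 1/43354 (k = 1/(-35 + 43389) = 1/43354 ≈ 2.3066e-5)
D(-138) + k = (93 - 1*(-138)) + 1/43354 = (93 + 138) + 1/43354 = 231 + 1/43354 = 10014775/43354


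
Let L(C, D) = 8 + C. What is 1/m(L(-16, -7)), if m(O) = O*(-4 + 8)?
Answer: -1/32 ≈ -0.031250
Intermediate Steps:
m(O) = 4*O (m(O) = O*4 = 4*O)
1/m(L(-16, -7)) = 1/(4*(8 - 16)) = 1/(4*(-8)) = 1/(-32) = -1/32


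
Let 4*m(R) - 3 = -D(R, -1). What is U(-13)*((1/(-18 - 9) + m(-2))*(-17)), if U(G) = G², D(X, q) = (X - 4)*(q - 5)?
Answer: 2571335/108 ≈ 23809.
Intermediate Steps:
D(X, q) = (-5 + q)*(-4 + X) (D(X, q) = (-4 + X)*(-5 + q) = (-5 + q)*(-4 + X))
m(R) = -21/4 + 3*R/2 (m(R) = ¾ + (-(20 - 5*R - 4*(-1) + R*(-1)))/4 = ¾ + (-(20 - 5*R + 4 - R))/4 = ¾ + (-(24 - 6*R))/4 = ¾ + (-24 + 6*R)/4 = ¾ + (-6 + 3*R/2) = -21/4 + 3*R/2)
U(-13)*((1/(-18 - 9) + m(-2))*(-17)) = (-13)²*((1/(-18 - 9) + (-21/4 + (3/2)*(-2)))*(-17)) = 169*((1/(-27) + (-21/4 - 3))*(-17)) = 169*((-1/27 - 33/4)*(-17)) = 169*(-895/108*(-17)) = 169*(15215/108) = 2571335/108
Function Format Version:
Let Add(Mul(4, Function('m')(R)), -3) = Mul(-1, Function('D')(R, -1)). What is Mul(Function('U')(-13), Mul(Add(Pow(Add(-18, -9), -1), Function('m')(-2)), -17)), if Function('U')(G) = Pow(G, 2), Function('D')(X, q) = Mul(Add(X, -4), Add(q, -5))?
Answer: Rational(2571335, 108) ≈ 23809.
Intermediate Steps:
Function('D')(X, q) = Mul(Add(-5, q), Add(-4, X)) (Function('D')(X, q) = Mul(Add(-4, X), Add(-5, q)) = Mul(Add(-5, q), Add(-4, X)))
Function('m')(R) = Add(Rational(-21, 4), Mul(Rational(3, 2), R)) (Function('m')(R) = Add(Rational(3, 4), Mul(Rational(1, 4), Mul(-1, Add(20, Mul(-5, R), Mul(-4, -1), Mul(R, -1))))) = Add(Rational(3, 4), Mul(Rational(1, 4), Mul(-1, Add(20, Mul(-5, R), 4, Mul(-1, R))))) = Add(Rational(3, 4), Mul(Rational(1, 4), Mul(-1, Add(24, Mul(-6, R))))) = Add(Rational(3, 4), Mul(Rational(1, 4), Add(-24, Mul(6, R)))) = Add(Rational(3, 4), Add(-6, Mul(Rational(3, 2), R))) = Add(Rational(-21, 4), Mul(Rational(3, 2), R)))
Mul(Function('U')(-13), Mul(Add(Pow(Add(-18, -9), -1), Function('m')(-2)), -17)) = Mul(Pow(-13, 2), Mul(Add(Pow(Add(-18, -9), -1), Add(Rational(-21, 4), Mul(Rational(3, 2), -2))), -17)) = Mul(169, Mul(Add(Pow(-27, -1), Add(Rational(-21, 4), -3)), -17)) = Mul(169, Mul(Add(Rational(-1, 27), Rational(-33, 4)), -17)) = Mul(169, Mul(Rational(-895, 108), -17)) = Mul(169, Rational(15215, 108)) = Rational(2571335, 108)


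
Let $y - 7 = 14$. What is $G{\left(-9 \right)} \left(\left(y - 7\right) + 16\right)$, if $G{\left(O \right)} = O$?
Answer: $-270$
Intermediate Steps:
$y = 21$ ($y = 7 + 14 = 21$)
$G{\left(-9 \right)} \left(\left(y - 7\right) + 16\right) = - 9 \left(\left(21 - 7\right) + 16\right) = - 9 \left(14 + 16\right) = \left(-9\right) 30 = -270$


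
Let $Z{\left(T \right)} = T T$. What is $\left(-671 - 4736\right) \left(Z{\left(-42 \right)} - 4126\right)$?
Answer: $12771334$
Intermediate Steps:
$Z{\left(T \right)} = T^{2}$
$\left(-671 - 4736\right) \left(Z{\left(-42 \right)} - 4126\right) = \left(-671 - 4736\right) \left(\left(-42\right)^{2} - 4126\right) = - 5407 \left(1764 - 4126\right) = \left(-5407\right) \left(-2362\right) = 12771334$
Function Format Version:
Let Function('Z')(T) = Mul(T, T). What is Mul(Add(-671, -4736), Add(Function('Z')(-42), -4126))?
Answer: 12771334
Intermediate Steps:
Function('Z')(T) = Pow(T, 2)
Mul(Add(-671, -4736), Add(Function('Z')(-42), -4126)) = Mul(Add(-671, -4736), Add(Pow(-42, 2), -4126)) = Mul(-5407, Add(1764, -4126)) = Mul(-5407, -2362) = 12771334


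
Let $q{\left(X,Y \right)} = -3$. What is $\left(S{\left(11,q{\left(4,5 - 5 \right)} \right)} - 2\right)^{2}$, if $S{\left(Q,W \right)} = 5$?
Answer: $9$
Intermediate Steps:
$\left(S{\left(11,q{\left(4,5 - 5 \right)} \right)} - 2\right)^{2} = \left(5 - 2\right)^{2} = 3^{2} = 9$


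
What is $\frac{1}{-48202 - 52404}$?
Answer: $- \frac{1}{100606} \approx -9.9398 \cdot 10^{-6}$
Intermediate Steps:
$\frac{1}{-48202 - 52404} = \frac{1}{-100606} = - \frac{1}{100606}$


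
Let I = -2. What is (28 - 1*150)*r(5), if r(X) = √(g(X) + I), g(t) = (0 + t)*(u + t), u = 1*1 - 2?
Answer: -366*√2 ≈ -517.60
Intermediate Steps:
u = -1 (u = 1 - 2 = -1)
g(t) = t*(-1 + t) (g(t) = (0 + t)*(-1 + t) = t*(-1 + t))
r(X) = √(-2 + X*(-1 + X)) (r(X) = √(X*(-1 + X) - 2) = √(-2 + X*(-1 + X)))
(28 - 1*150)*r(5) = (28 - 1*150)*√(-2 + 5*(-1 + 5)) = (28 - 150)*√(-2 + 5*4) = -122*√(-2 + 20) = -366*√2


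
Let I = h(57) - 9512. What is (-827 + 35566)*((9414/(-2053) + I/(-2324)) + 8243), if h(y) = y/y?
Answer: 1366160460713077/4771172 ≈ 2.8634e+8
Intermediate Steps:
h(y) = 1
I = -9511 (I = 1 - 9512 = -9511)
(-827 + 35566)*((9414/(-2053) + I/(-2324)) + 8243) = (-827 + 35566)*((9414/(-2053) - 9511/(-2324)) + 8243) = 34739*((9414*(-1/2053) - 9511*(-1/2324)) + 8243) = 34739*((-9414/2053 + 9511/2324) + 8243) = 34739*(-2352053/4771172 + 8243) = 34739*(39326418743/4771172) = 1366160460713077/4771172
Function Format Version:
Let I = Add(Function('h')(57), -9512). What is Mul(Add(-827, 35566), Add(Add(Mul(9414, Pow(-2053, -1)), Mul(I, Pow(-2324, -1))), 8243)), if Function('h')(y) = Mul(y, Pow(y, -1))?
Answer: Rational(1366160460713077, 4771172) ≈ 2.8634e+8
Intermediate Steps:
Function('h')(y) = 1
I = -9511 (I = Add(1, -9512) = -9511)
Mul(Add(-827, 35566), Add(Add(Mul(9414, Pow(-2053, -1)), Mul(I, Pow(-2324, -1))), 8243)) = Mul(Add(-827, 35566), Add(Add(Mul(9414, Pow(-2053, -1)), Mul(-9511, Pow(-2324, -1))), 8243)) = Mul(34739, Add(Add(Mul(9414, Rational(-1, 2053)), Mul(-9511, Rational(-1, 2324))), 8243)) = Mul(34739, Add(Add(Rational(-9414, 2053), Rational(9511, 2324)), 8243)) = Mul(34739, Add(Rational(-2352053, 4771172), 8243)) = Mul(34739, Rational(39326418743, 4771172)) = Rational(1366160460713077, 4771172)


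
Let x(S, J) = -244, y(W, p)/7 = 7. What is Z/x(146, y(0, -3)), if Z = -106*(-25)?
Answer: -1325/122 ≈ -10.861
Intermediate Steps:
y(W, p) = 49 (y(W, p) = 7*7 = 49)
Z = 2650
Z/x(146, y(0, -3)) = 2650/(-244) = 2650*(-1/244) = -1325/122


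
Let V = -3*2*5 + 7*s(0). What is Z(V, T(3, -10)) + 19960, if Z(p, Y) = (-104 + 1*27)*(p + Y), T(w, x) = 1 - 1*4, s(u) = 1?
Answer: 21962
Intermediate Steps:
T(w, x) = -3 (T(w, x) = 1 - 4 = -3)
V = -23 (V = -3*2*5 + 7*1 = -6*5 + 7 = -30 + 7 = -23)
Z(p, Y) = -77*Y - 77*p (Z(p, Y) = (-104 + 27)*(Y + p) = -77*(Y + p) = -77*Y - 77*p)
Z(V, T(3, -10)) + 19960 = (-77*(-3) - 77*(-23)) + 19960 = (231 + 1771) + 19960 = 2002 + 19960 = 21962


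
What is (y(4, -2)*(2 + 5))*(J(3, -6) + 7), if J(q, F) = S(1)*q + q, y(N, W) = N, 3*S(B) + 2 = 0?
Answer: 224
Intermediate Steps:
S(B) = -2/3 (S(B) = -2/3 + (1/3)*0 = -2/3 + 0 = -2/3)
J(q, F) = q/3 (J(q, F) = -2*q/3 + q = q/3)
(y(4, -2)*(2 + 5))*(J(3, -6) + 7) = (4*(2 + 5))*((1/3)*3 + 7) = (4*7)*(1 + 7) = 28*8 = 224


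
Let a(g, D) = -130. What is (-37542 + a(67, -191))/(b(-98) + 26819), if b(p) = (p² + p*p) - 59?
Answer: -277/338 ≈ -0.81953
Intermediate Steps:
b(p) = -59 + 2*p² (b(p) = (p² + p²) - 59 = 2*p² - 59 = -59 + 2*p²)
(-37542 + a(67, -191))/(b(-98) + 26819) = (-37542 - 130)/((-59 + 2*(-98)²) + 26819) = -37672/((-59 + 2*9604) + 26819) = -37672/((-59 + 19208) + 26819) = -37672/(19149 + 26819) = -37672/45968 = -37672*1/45968 = -277/338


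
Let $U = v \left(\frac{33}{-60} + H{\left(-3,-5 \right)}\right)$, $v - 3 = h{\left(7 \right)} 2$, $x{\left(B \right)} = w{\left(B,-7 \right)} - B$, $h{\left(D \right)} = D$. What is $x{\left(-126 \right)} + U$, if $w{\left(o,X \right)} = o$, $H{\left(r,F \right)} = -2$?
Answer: $- \frac{867}{20} \approx -43.35$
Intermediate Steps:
$x{\left(B \right)} = 0$ ($x{\left(B \right)} = B - B = 0$)
$v = 17$ ($v = 3 + 7 \cdot 2 = 3 + 14 = 17$)
$U = - \frac{867}{20}$ ($U = 17 \left(\frac{33}{-60} - 2\right) = 17 \left(33 \left(- \frac{1}{60}\right) - 2\right) = 17 \left(- \frac{11}{20} - 2\right) = 17 \left(- \frac{51}{20}\right) = - \frac{867}{20} \approx -43.35$)
$x{\left(-126 \right)} + U = 0 - \frac{867}{20} = - \frac{867}{20}$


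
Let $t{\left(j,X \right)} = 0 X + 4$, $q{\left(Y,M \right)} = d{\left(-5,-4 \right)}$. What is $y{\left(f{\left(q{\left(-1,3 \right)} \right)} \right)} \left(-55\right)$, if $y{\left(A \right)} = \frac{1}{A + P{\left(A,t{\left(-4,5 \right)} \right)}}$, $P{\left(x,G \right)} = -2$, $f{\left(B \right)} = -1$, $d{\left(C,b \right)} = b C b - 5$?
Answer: $\frac{55}{3} \approx 18.333$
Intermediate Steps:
$d{\left(C,b \right)} = -5 + C b^{2}$ ($d{\left(C,b \right)} = C b b - 5 = C b^{2} - 5 = -5 + C b^{2}$)
$q{\left(Y,M \right)} = -85$ ($q{\left(Y,M \right)} = -5 - 5 \left(-4\right)^{2} = -5 - 80 = -85$)
$t{\left(j,X \right)} = 4$ ($t{\left(j,X \right)} = 0 + 4 = 4$)
$y{\left(A \right)} = \frac{1}{-2 + A}$ ($y{\left(A \right)} = \frac{1}{A - 2} = \frac{1}{-2 + A}$)
$y{\left(f{\left(q{\left(-1,3 \right)} \right)} \right)} \left(-55\right) = \frac{1}{-2 - 1} \left(-55\right) = \frac{1}{-3} \left(-55\right) = \left(- \frac{1}{3}\right) \left(-55\right) = \frac{55}{3}$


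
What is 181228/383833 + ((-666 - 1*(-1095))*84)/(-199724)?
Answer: 798706253/2737880789 ≈ 0.29172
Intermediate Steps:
181228/383833 + ((-666 - 1*(-1095))*84)/(-199724) = 181228*(1/383833) + ((-666 + 1095)*84)*(-1/199724) = 181228/383833 + (429*84)*(-1/199724) = 181228/383833 + 36036*(-1/199724) = 181228/383833 - 1287/7133 = 798706253/2737880789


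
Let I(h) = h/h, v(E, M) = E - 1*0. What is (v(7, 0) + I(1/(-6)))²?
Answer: 64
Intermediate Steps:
v(E, M) = E (v(E, M) = E + 0 = E)
I(h) = 1
(v(7, 0) + I(1/(-6)))² = (7 + 1)² = 8² = 64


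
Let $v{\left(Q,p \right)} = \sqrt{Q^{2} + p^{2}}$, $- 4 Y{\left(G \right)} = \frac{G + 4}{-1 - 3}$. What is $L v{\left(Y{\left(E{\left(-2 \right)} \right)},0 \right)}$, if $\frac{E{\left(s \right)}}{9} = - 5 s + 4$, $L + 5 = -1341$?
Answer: $- \frac{43745}{4} \approx -10936.0$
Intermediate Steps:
$L = -1346$ ($L = -5 - 1341 = -1346$)
$E{\left(s \right)} = 36 - 45 s$ ($E{\left(s \right)} = 9 \left(- 5 s + 4\right) = 9 \left(4 - 5 s\right) = 36 - 45 s$)
$Y{\left(G \right)} = \frac{1}{4} + \frac{G}{16}$ ($Y{\left(G \right)} = - \frac{\left(G + 4\right) \frac{1}{-1 - 3}}{4} = - \frac{\left(4 + G\right) \frac{1}{-4}}{4} = - \frac{\left(4 + G\right) \left(- \frac{1}{4}\right)}{4} = - \frac{-1 - \frac{G}{4}}{4} = \frac{1}{4} + \frac{G}{16}$)
$L v{\left(Y{\left(E{\left(-2 \right)} \right)},0 \right)} = - 1346 \sqrt{\left(\frac{1}{4} + \frac{36 - -90}{16}\right)^{2} + 0^{2}} = - 1346 \sqrt{\left(\frac{1}{4} + \frac{36 + 90}{16}\right)^{2} + 0} = - 1346 \sqrt{\left(\frac{1}{4} + \frac{1}{16} \cdot 126\right)^{2} + 0} = - 1346 \sqrt{\left(\frac{1}{4} + \frac{63}{8}\right)^{2} + 0} = - 1346 \sqrt{\left(\frac{65}{8}\right)^{2} + 0} = - 1346 \sqrt{\frac{4225}{64} + 0} = - 1346 \sqrt{\frac{4225}{64}} = \left(-1346\right) \frac{65}{8} = - \frac{43745}{4}$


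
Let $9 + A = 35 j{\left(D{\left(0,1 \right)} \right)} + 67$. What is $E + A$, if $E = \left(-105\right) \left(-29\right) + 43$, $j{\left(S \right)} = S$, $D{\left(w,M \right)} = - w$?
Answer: $3146$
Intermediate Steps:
$E = 3088$ ($E = 3045 + 43 = 3088$)
$A = 58$ ($A = -9 + \left(35 \left(\left(-1\right) 0\right) + 67\right) = -9 + \left(35 \cdot 0 + 67\right) = -9 + \left(0 + 67\right) = -9 + 67 = 58$)
$E + A = 3088 + 58 = 3146$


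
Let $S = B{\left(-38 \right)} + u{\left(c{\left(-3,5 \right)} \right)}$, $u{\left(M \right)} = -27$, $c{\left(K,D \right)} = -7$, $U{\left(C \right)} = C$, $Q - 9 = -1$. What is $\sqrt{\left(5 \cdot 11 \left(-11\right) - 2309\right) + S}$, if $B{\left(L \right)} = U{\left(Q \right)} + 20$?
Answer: $i \sqrt{2913} \approx 53.972 i$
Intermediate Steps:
$Q = 8$ ($Q = 9 - 1 = 8$)
$B{\left(L \right)} = 28$ ($B{\left(L \right)} = 8 + 20 = 28$)
$S = 1$ ($S = 28 - 27 = 1$)
$\sqrt{\left(5 \cdot 11 \left(-11\right) - 2309\right) + S} = \sqrt{\left(5 \cdot 11 \left(-11\right) - 2309\right) + 1} = \sqrt{\left(55 \left(-11\right) - 2309\right) + 1} = \sqrt{\left(-605 - 2309\right) + 1} = \sqrt{-2914 + 1} = \sqrt{-2913} = i \sqrt{2913}$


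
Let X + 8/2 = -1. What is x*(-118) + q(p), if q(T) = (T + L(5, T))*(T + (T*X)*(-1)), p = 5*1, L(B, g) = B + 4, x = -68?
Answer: 8444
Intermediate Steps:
X = -5 (X = -4 - 1 = -5)
L(B, g) = 4 + B
p = 5
q(T) = 6*T*(9 + T) (q(T) = (T + (4 + 5))*(T + (T*(-5))*(-1)) = (T + 9)*(T - 5*T*(-1)) = (9 + T)*(T + 5*T) = (9 + T)*(6*T) = 6*T*(9 + T))
x*(-118) + q(p) = -68*(-118) + 6*5*(9 + 5) = 8024 + 6*5*14 = 8024 + 420 = 8444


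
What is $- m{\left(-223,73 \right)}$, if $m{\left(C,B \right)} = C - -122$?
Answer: $101$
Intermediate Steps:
$m{\left(C,B \right)} = 122 + C$ ($m{\left(C,B \right)} = C + 122 = 122 + C$)
$- m{\left(-223,73 \right)} = - (122 - 223) = \left(-1\right) \left(-101\right) = 101$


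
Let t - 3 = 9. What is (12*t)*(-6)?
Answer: -864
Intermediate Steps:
t = 12 (t = 3 + 9 = 12)
(12*t)*(-6) = (12*12)*(-6) = 144*(-6) = -864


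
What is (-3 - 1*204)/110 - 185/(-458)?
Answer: -18614/12595 ≈ -1.4779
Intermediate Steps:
(-3 - 1*204)/110 - 185/(-458) = (-3 - 204)*(1/110) - 185*(-1/458) = -207*1/110 + 185/458 = -207/110 + 185/458 = -18614/12595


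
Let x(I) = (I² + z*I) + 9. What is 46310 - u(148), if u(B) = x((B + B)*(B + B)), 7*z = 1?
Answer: -53735707701/7 ≈ -7.6765e+9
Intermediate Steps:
z = ⅐ (z = (⅐)*1 = ⅐ ≈ 0.14286)
x(I) = 9 + I² + I/7 (x(I) = (I² + I/7) + 9 = 9 + I² + I/7)
u(B) = 9 + 16*B⁴ + 4*B²/7 (u(B) = 9 + ((B + B)*(B + B))² + ((B + B)*(B + B))/7 = 9 + ((2*B)*(2*B))² + ((2*B)*(2*B))/7 = 9 + (4*B²)² + (4*B²)/7 = 9 + 16*B⁴ + 4*B²/7)
46310 - u(148) = 46310 - (9 + 16*148⁴ + (4/7)*148²) = 46310 - (9 + 16*479785216 + (4/7)*21904) = 46310 - (9 + 7676563456 + 87616/7) = 46310 - 1*53736031871/7 = 46310 - 53736031871/7 = -53735707701/7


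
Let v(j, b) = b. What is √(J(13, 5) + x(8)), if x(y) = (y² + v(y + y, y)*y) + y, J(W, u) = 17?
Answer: 3*√17 ≈ 12.369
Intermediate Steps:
x(y) = y + 2*y² (x(y) = (y² + y*y) + y = (y² + y²) + y = 2*y² + y = y + 2*y²)
√(J(13, 5) + x(8)) = √(17 + 8*(1 + 2*8)) = √(17 + 8*(1 + 16)) = √(17 + 8*17) = √(17 + 136) = √153 = 3*√17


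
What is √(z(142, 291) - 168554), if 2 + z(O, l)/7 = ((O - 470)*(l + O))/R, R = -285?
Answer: 4*I*√838037370/285 ≈ 406.3*I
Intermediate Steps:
z(O, l) = -14 - 7*(-470 + O)*(O + l)/285 (z(O, l) = -14 + 7*(((O - 470)*(l + O))/(-285)) = -14 + 7*(((-470 + O)*(O + l))*(-1/285)) = -14 + 7*(-(-470 + O)*(O + l)/285) = -14 - 7*(-470 + O)*(O + l)/285)
√(z(142, 291) - 168554) = √((-14 - 7/285*142² + (658/57)*142 + (658/57)*291 - 7/285*142*291) - 168554) = √((-14 - 7/285*20164 + 93436/57 + 63826/19 - 96418/95) - 168554) = √((-14 - 141148/285 + 93436/57 + 63826/19 - 96418/95) - 168554) = √(990178/285 - 168554) = √(-47047712/285) = 4*I*√838037370/285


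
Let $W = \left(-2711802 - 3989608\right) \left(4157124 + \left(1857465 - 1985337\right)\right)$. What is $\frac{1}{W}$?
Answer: $- \frac{1}{27001669645320} \approx -3.7035 \cdot 10^{-14}$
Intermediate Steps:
$W = -27001669645320$ ($W = - 6701410 \left(4157124 + \left(1857465 - 1985337\right)\right) = - 6701410 \left(4157124 - 127872\right) = \left(-6701410\right) 4029252 = -27001669645320$)
$\frac{1}{W} = \frac{1}{-27001669645320} = - \frac{1}{27001669645320}$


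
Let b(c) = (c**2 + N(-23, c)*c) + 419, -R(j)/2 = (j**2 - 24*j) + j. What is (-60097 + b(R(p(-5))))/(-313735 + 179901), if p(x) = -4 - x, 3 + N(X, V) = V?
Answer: 27969/66917 ≈ 0.41797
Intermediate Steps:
N(X, V) = -3 + V
R(j) = -2*j**2 + 46*j (R(j) = -2*((j**2 - 24*j) + j) = -2*(j**2 - 23*j) = -2*j**2 + 46*j)
b(c) = 419 + c**2 + c*(-3 + c) (b(c) = (c**2 + (-3 + c)*c) + 419 = (c**2 + c*(-3 + c)) + 419 = 419 + c**2 + c*(-3 + c))
(-60097 + b(R(p(-5))))/(-313735 + 179901) = (-60097 + (419 + (2*(-4 - 1*(-5))*(23 - (-4 - 1*(-5))))**2 + (2*(-4 - 1*(-5))*(23 - (-4 - 1*(-5))))*(-3 + 2*(-4 - 1*(-5))*(23 - (-4 - 1*(-5))))))/(-313735 + 179901) = (-60097 + (419 + (2*(-4 + 5)*(23 - (-4 + 5)))**2 + (2*(-4 + 5)*(23 - (-4 + 5)))*(-3 + 2*(-4 + 5)*(23 - (-4 + 5)))))/(-133834) = (-60097 + (419 + (2*1*(23 - 1*1))**2 + (2*1*(23 - 1*1))*(-3 + 2*1*(23 - 1*1))))*(-1/133834) = (-60097 + (419 + (2*1*(23 - 1))**2 + (2*1*(23 - 1))*(-3 + 2*1*(23 - 1))))*(-1/133834) = (-60097 + (419 + (2*1*22)**2 + (2*1*22)*(-3 + 2*1*22)))*(-1/133834) = (-60097 + (419 + 44**2 + 44*(-3 + 44)))*(-1/133834) = (-60097 + (419 + 1936 + 44*41))*(-1/133834) = (-60097 + (419 + 1936 + 1804))*(-1/133834) = (-60097 + 4159)*(-1/133834) = -55938*(-1/133834) = 27969/66917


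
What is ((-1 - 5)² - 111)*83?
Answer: -6225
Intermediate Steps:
((-1 - 5)² - 111)*83 = ((-6)² - 111)*83 = (36 - 111)*83 = -75*83 = -6225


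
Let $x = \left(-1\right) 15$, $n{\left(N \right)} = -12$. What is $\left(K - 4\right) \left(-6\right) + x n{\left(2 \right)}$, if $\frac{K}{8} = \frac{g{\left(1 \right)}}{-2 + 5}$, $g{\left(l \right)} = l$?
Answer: $188$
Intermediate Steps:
$x = -15$
$K = \frac{8}{3}$ ($K = 8 \cdot 1 \frac{1}{-2 + 5} = 8 \cdot 1 \cdot \frac{1}{3} = 8 \cdot \frac{1}{3} = \frac{8}{3} \approx 2.6667$)
$\left(K - 4\right) \left(-6\right) + x n{\left(2 \right)} = \left(\frac{8}{3} - 4\right) \left(-6\right) - -180 = \left(- \frac{4}{3}\right) \left(-6\right) + 180 = 8 + 180 = 188$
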